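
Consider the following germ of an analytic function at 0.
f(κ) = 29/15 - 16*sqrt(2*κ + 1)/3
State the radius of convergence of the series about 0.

The radius of convergence is 1/2.

Branch term (-16/3)*sqrt(1 - κ/(-1/2)): its argument vanishes at κ = -1/2, a square-root branch point, modulus 1/2.
The radius of convergence is the smallest modulus among the singular points: 1/2.


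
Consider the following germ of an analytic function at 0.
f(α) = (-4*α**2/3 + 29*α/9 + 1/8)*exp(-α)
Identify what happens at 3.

The point is a regular point.

There is no denominator, hence no pole anywhere.
The factor exp(-α) is entire.
So the germ continues analytically to 3.


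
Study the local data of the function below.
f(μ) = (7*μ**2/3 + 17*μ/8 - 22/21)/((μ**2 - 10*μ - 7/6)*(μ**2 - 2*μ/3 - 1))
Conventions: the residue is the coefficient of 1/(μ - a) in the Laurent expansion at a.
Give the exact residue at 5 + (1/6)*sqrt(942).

The factor μ**2 - 10*μ - 7/6 splits as (μ - a)(μ - a') with a = 5 + (1/6)*sqrt(942), a' = 5 - (1/6)*sqrt(942). At the order-1 pole a set g(μ) = (μ - a)*f(μ) = [(7*μ**2/3 + 17*μ/8 - 22/21)/(μ**2 - 2*μ/3 - 1)] / (μ - a').
Simple pole: residue = g(a) at a = 5 + (1/6)*sqrt(942), which is 4919/74344 + (536973/81704056)*sqrt(942).

The residue is 4919/74344 + (536973/81704056)*sqrt(942).


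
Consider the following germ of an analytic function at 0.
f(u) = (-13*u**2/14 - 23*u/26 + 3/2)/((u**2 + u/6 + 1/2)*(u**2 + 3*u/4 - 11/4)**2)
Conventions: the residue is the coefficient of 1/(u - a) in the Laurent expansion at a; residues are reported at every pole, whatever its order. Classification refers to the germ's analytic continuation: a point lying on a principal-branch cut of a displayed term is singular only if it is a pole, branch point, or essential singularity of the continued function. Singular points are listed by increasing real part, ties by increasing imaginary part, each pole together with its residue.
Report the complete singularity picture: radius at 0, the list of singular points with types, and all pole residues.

Denominator factor (u**2 + u/6 + 1/2): discriminant -71/36, complex-conjugate roots (-1/12) + ((1/12)*sqrt(71))*i and (-1/12) - ((1/12)*sqrt(71))*i; poles of order 1, moduli (1/2)*sqrt(2) and (1/2)*sqrt(2).
Denominator factor (u**2 + 3*u/4 - 11/4)^2: discriminant 185/16, real irrational roots -3/8 + (1/8)*sqrt(185) and -3/8 - (1/8)*sqrt(185); poles of order 2, moduli -3/8 + (1/8)*sqrt(185) and 3/8 + (1/8)*sqrt(185).
The radius of convergence is the smallest modulus among the singular points: (1/2)*sqrt(2).
The factor u**2 + 3*u/4 - 11/4 splits as (u - a)(u - a') with a = -3/8 - (1/8)*sqrt(185), a' = -3/8 + (1/8)*sqrt(185). At the order-2 pole a set g(u) = (u - a)^2*f(u) = [(-13*u**2/14 - 23*u/26 + 3/2)/(u**2 + u/6 + 1/2)] / (u - a')^2.
Order-2 pole: residue = g'(a); g'(-3/8 - (1/8)*sqrt(185)) = 24138/230346571 + (3253674/1151732855)*sqrt(185), so the residue is 24138/230346571 + (3253674/1151732855)*sqrt(185).
The factor u**2 + u/6 + 1/2 splits as (u - a)(u - a') with a = (-1/12) - ((1/12)*sqrt(71))*i, a' = (-1/12) + ((1/12)*sqrt(71))*i. At the order-1 pole a set g(u) = (u - a)*f(u) = [(-13*u**2/14 - 23*u/26 + 3/2)/(u**2 + 3*u/4 - 11/4)**2] / (u - a').
Simple pole: residue = g(a) at a = (-1/12) - ((1/12)*sqrt(71))*i, which is (-24138/230346571) + ((37329714/2336372363)*sqrt(71))*i.
The factor u**2 + u/6 + 1/2 splits as (u - a)(u - a') with a = (-1/12) + ((1/12)*sqrt(71))*i, a' = (-1/12) - ((1/12)*sqrt(71))*i. At the order-1 pole a set g(u) = (u - a)*f(u) = [(-13*u**2/14 - 23*u/26 + 3/2)/(u**2 + 3*u/4 - 11/4)**2] / (u - a').
Simple pole: residue = g(a) at a = (-1/12) + ((1/12)*sqrt(71))*i, which is (-24138/230346571) - ((37329714/2336372363)*sqrt(71))*i.
The factor u**2 + 3*u/4 - 11/4 splits as (u - a)(u - a') with a = -3/8 + (1/8)*sqrt(185), a' = -3/8 - (1/8)*sqrt(185). At the order-2 pole a set g(u) = (u - a)^2*f(u) = [(-13*u**2/14 - 23*u/26 + 3/2)/(u**2 + u/6 + 1/2)] / (u - a')^2.
Order-2 pole: residue = g'(a); g'(-3/8 + (1/8)*sqrt(185)) = 24138/230346571 - (3253674/1151732855)*sqrt(185), so the residue is 24138/230346571 - (3253674/1151732855)*sqrt(185).
List the singular points by increasing real part (a conjugate pair: the negative imaginary part first).

Radius of convergence at 0: (1/2)*sqrt(2).
At -3/8 - (1/8)*sqrt(185): a pole of order 2; residue 24138/230346571 + (3253674/1151732855)*sqrt(185).
At (-1/12) - ((1/12)*sqrt(71))*i: a pole of order 1; residue (-24138/230346571) + ((37329714/2336372363)*sqrt(71))*i.
At (-1/12) + ((1/12)*sqrt(71))*i: a pole of order 1; residue (-24138/230346571) - ((37329714/2336372363)*sqrt(71))*i.
At -3/8 + (1/8)*sqrt(185): a pole of order 2; residue 24138/230346571 - (3253674/1151732855)*sqrt(185).


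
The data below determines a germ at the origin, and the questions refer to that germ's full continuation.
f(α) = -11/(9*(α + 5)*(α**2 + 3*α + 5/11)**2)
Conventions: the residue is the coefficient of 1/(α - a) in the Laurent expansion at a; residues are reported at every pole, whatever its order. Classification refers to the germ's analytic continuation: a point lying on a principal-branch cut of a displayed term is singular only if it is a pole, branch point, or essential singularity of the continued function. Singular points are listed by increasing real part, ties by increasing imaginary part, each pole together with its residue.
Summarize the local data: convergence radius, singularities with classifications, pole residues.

Denominator factor (α + 5): pole of order 1 at -5, modulus 5.
Denominator factor (α**2 + 3*α + 5/11)^2: discriminant 79/11, real irrational roots -3/2 + (1/22)*sqrt(869) and -3/2 - (1/22)*sqrt(869); poles of order 2, moduli 3/2 - (1/22)*sqrt(869) and 3/2 + (1/22)*sqrt(869).
The radius of convergence is the smallest modulus among the singular points: 3/2 - (1/22)*sqrt(869).
At the order-1 pole -5 set g(α) = (α - (-5))*f(α) = -11/(9*(α**2 + 3*α + 5/11)**2).
Simple pole: residue = g(a) at a = -5, which is -1331/119025.
The factor α**2 + 3*α + 5/11 splits as (α - a)(α - a') with a = -3/2 - (1/22)*sqrt(869), a' = -3/2 + (1/22)*sqrt(869). At the order-2 pole a set g(α) = (α - a)^2*f(α) = [-11/(9*(α + 5))] / (α - a')^2.
Order-2 pole: residue = g'(a); g'(-3/2 - (1/22)*sqrt(869)) = 1331/238050 - (1406867/1485670050)*sqrt(869), so the residue is 1331/238050 - (1406867/1485670050)*sqrt(869).
The factor α**2 + 3*α + 5/11 splits as (α - a)(α - a') with a = -3/2 + (1/22)*sqrt(869), a' = -3/2 - (1/22)*sqrt(869). At the order-2 pole a set g(α) = (α - a)^2*f(α) = [-11/(9*(α + 5))] / (α - a')^2.
Order-2 pole: residue = g'(a); g'(-3/2 + (1/22)*sqrt(869)) = 1331/238050 + (1406867/1485670050)*sqrt(869), so the residue is 1331/238050 + (1406867/1485670050)*sqrt(869).
List the singular points by increasing real part (a conjugate pair: the negative imaginary part first).

Radius of convergence at 0: 3/2 - (1/22)*sqrt(869).
At -5: a pole of order 1; residue -1331/119025.
At -3/2 - (1/22)*sqrt(869): a pole of order 2; residue 1331/238050 - (1406867/1485670050)*sqrt(869).
At -3/2 + (1/22)*sqrt(869): a pole of order 2; residue 1331/238050 + (1406867/1485670050)*sqrt(869).


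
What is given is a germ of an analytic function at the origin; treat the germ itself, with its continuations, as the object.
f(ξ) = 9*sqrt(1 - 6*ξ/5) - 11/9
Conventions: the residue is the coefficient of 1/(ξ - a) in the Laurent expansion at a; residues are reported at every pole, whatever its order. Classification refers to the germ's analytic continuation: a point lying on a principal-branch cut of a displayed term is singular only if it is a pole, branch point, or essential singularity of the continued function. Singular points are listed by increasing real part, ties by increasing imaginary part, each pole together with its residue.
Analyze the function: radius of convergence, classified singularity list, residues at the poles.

Branch term (9)*sqrt(1 - ξ/(5/6)): its argument vanishes at ξ = 5/6, a square-root branch point, modulus 5/6.
The radius of convergence is the smallest modulus among the singular points: 5/6.

Radius of convergence at 0: 5/6.
At 5/6: an algebraic (square-root) branch point.


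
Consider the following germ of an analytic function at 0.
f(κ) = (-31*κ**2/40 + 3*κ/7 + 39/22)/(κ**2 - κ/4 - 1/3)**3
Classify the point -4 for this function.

The point is a regular point.

Denominator factors: κ**2 - κ/4 - 1/3 = 50/3 at κ = -4 — none vanishes.
So the germ continues analytically to -4.


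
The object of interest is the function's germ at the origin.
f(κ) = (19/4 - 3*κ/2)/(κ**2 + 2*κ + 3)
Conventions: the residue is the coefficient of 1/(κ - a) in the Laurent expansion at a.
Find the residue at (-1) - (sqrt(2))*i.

The residue is (-3/4) + ((25/16)*sqrt(2))*i.

The factor κ**2 + 2*κ + 3 splits as (κ - a)(κ - a') with a = (-1) - (sqrt(2))*i, a' = (-1) + (sqrt(2))*i. At the order-1 pole a set g(κ) = (κ - a)*f(κ) = [19/4 - 3*κ/2] / (κ - a').
Simple pole: residue = g(a) at a = (-1) - (sqrt(2))*i, which is (-3/4) + ((25/16)*sqrt(2))*i.


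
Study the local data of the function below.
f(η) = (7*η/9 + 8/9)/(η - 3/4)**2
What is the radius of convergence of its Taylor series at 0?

Denominator factor (η - 3/4)^2: pole of order 2 at 3/4, modulus 3/4.
The radius of convergence is the smallest modulus among the singular points: 3/4.

The radius of convergence is 3/4.


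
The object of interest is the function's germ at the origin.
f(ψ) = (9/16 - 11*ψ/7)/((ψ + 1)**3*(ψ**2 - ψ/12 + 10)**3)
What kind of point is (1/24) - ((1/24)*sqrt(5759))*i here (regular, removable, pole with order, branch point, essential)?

The point is a pole of order 3.

The denominator factor ψ**2 - ψ/12 + 10 vanishes at (1/24) - ((1/24)*sqrt(5759))*i and appears to the power 3; the numerator there equals (167/336) + ((11/168)*sqrt(5759))*i, nonzero, and no other factor vanishes.
Hence a pole whose order is the multiplicity, 3.


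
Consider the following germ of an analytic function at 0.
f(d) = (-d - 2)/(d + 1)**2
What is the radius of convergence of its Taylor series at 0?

The radius of convergence is 1.

Denominator factor (d + 1)^2: pole of order 2 at -1, modulus 1.
The radius of convergence is the smallest modulus among the singular points: 1.


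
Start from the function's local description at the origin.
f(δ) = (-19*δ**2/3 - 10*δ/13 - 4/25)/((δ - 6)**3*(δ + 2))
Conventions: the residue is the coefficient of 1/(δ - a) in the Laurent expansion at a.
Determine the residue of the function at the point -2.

At the order-1 pole -2 set g(δ) = (δ - (-2))*f(δ) = (-19*δ**2/3 - 10*δ/13 - 4/25)/(δ - 6)**3.
Simple pole: residue = g(a) at a = -2, which is 5839/124800.

The residue is 5839/124800.


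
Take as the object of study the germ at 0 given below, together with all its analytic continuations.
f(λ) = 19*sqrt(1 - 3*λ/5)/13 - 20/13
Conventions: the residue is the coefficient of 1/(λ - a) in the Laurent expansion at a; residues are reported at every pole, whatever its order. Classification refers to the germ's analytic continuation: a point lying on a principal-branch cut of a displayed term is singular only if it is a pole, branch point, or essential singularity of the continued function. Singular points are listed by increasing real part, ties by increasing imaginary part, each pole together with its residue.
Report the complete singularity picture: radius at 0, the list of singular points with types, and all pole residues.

Radius of convergence at 0: 5/3.
At 5/3: an algebraic (square-root) branch point.

Branch term (19/13)*sqrt(1 - λ/(5/3)): its argument vanishes at λ = 5/3, a square-root branch point, modulus 5/3.
The radius of convergence is the smallest modulus among the singular points: 5/3.


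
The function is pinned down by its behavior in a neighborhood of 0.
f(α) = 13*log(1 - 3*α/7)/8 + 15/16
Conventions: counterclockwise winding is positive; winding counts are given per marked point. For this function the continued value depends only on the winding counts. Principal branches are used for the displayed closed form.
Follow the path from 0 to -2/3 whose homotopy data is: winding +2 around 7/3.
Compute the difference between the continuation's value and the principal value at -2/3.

Continued minus principal equals (13/2)*pi*i.

The rational part is single-valued and drops out of the difference; each branch term changes only by its own monodromy.
(13/8)*log(1 - α/(7/3)): each positive loop around 7/3 adds 2*pi*i to the log, so winding +2 contributes (13/8)*(2)*2*pi*i = (13/2)*pi*i.
Summing the contributions at α = -2/3 gives (13/2)*pi*i.


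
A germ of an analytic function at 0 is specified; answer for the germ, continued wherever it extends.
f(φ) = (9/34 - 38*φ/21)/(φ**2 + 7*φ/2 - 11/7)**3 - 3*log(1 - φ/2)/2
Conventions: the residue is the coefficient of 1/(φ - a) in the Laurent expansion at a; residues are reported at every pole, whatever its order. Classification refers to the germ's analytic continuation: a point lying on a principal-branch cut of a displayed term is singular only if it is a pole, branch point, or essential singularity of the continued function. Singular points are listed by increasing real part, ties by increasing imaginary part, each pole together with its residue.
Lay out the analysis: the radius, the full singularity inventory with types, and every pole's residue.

Radius of convergence at 0: -7/4 + (1/28)*sqrt(3633).
At -7/4 - (1/28)*sqrt(3633): a pole of order 3; residue -(548800/2376572103)*sqrt(3633).
At -7/4 + (1/28)*sqrt(3633): a pole of order 3; residue (548800/2376572103)*sqrt(3633).
At 2: a logarithmic branch point.

Denominator factor (φ**2 + 7*φ/2 - 11/7)^3: discriminant 519/28, real irrational roots -7/4 + (1/28)*sqrt(3633) and -7/4 - (1/28)*sqrt(3633); poles of order 3, moduli -7/4 + (1/28)*sqrt(3633) and 7/4 + (1/28)*sqrt(3633).
Branch term (-3/2)*log(1 - φ/(2)): its argument vanishes at φ = 2, a logarithmic branch point, modulus 2.
The radius of convergence is the smallest modulus among the singular points: -7/4 + (1/28)*sqrt(3633).
The branch term is analytic at -7/4 - (1/28)*sqrt(3633) and contributes nothing to the residue; only the rational part matters.
The factor φ**2 + 7*φ/2 - 11/7 splits as (φ - a)(φ - a') with a = -7/4 - (1/28)*sqrt(3633), a' = -7/4 + (1/28)*sqrt(3633). At the order-3 pole a set g(φ) = (φ - a)^3*(rational part) = [9/34 - 38*φ/21] / (φ - a')^3.
Order-3 pole: residue = g''(a)/2; g''(-7/4 - (1/28)*sqrt(3633)) = -(1097600/2376572103)*sqrt(3633), so the residue is -(548800/2376572103)*sqrt(3633).
The branch term is analytic at -7/4 + (1/28)*sqrt(3633) and contributes nothing to the residue; only the rational part matters.
The factor φ**2 + 7*φ/2 - 11/7 splits as (φ - a)(φ - a') with a = -7/4 + (1/28)*sqrt(3633), a' = -7/4 - (1/28)*sqrt(3633). At the order-3 pole a set g(φ) = (φ - a)^3*(rational part) = [9/34 - 38*φ/21] / (φ - a')^3.
Order-3 pole: residue = g''(a)/2; g''(-7/4 + (1/28)*sqrt(3633)) = (1097600/2376572103)*sqrt(3633), so the residue is (548800/2376572103)*sqrt(3633).
List the singular points by increasing real part (a conjugate pair: the negative imaginary part first).


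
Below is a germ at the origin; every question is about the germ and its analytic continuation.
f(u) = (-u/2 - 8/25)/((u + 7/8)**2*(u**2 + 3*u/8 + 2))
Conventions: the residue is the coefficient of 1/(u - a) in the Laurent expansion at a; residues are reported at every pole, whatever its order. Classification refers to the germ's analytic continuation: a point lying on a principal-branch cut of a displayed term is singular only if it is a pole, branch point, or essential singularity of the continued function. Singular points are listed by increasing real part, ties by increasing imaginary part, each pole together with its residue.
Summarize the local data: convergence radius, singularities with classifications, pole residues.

Radius of convergence at 0: 7/8.
At -7/8: a pole of order 2; residue -6766/38025.
At (-3/16) - ((1/16)*sqrt(503))*i: a pole of order 1; residue (3383/38025) - ((51877/19126575)*sqrt(503))*i.
At (-3/16) + ((1/16)*sqrt(503))*i: a pole of order 1; residue (3383/38025) + ((51877/19126575)*sqrt(503))*i.

Denominator factor (u**2 + 3*u/8 + 2): discriminant -503/64, complex-conjugate roots (-3/16) + ((1/16)*sqrt(503))*i and (-3/16) - ((1/16)*sqrt(503))*i; poles of order 1, moduli sqrt(2) and sqrt(2).
Denominator factor (u + 7/8)^2: pole of order 2 at -7/8, modulus 7/8.
The radius of convergence is the smallest modulus among the singular points: 7/8.
At the order-2 pole -7/8 set g(u) = (u - (-7/8))^2*f(u) = (-u/2 - 8/25)/(u**2 + 3*u/8 + 2).
Order-2 pole: residue = g'(a); g'(-7/8) = -6766/38025, so the residue is -6766/38025.
The factor u**2 + 3*u/8 + 2 splits as (u - a)(u - a') with a = (-3/16) - ((1/16)*sqrt(503))*i, a' = (-3/16) + ((1/16)*sqrt(503))*i. At the order-1 pole a set g(u) = (u - a)*f(u) = [(-u/2 - 8/25)/(u + 7/8)**2] / (u - a').
Simple pole: residue = g(a) at a = (-3/16) - ((1/16)*sqrt(503))*i, which is (3383/38025) - ((51877/19126575)*sqrt(503))*i.
The factor u**2 + 3*u/8 + 2 splits as (u - a)(u - a') with a = (-3/16) + ((1/16)*sqrt(503))*i, a' = (-3/16) - ((1/16)*sqrt(503))*i. At the order-1 pole a set g(u) = (u - a)*f(u) = [(-u/2 - 8/25)/(u + 7/8)**2] / (u - a').
Simple pole: residue = g(a) at a = (-3/16) + ((1/16)*sqrt(503))*i, which is (3383/38025) + ((51877/19126575)*sqrt(503))*i.
List the singular points by increasing real part (a conjugate pair: the negative imaginary part first).


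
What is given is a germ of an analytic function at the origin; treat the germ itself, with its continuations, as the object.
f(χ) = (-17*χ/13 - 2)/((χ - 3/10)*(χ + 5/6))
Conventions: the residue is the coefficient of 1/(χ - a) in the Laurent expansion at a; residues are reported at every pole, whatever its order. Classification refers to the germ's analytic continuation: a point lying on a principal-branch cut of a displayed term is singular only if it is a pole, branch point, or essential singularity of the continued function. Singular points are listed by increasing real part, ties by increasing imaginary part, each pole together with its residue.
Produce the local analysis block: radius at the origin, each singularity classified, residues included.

Radius of convergence at 0: 3/10.
At -5/6: a pole of order 1; residue 355/442.
At 3/10: a pole of order 1; residue -933/442.

Denominator factor (χ - 3/10): pole of order 1 at 3/10, modulus 3/10.
Denominator factor (χ + 5/6): pole of order 1 at -5/6, modulus 5/6.
The radius of convergence is the smallest modulus among the singular points: 3/10.
At the order-1 pole -5/6 set g(χ) = (χ - (-5/6))*f(χ) = (-17*χ/13 - 2)/(χ - 3/10).
Simple pole: residue = g(a) at a = -5/6, which is 355/442.
At the order-1 pole 3/10 set g(χ) = (χ - (3/10))*f(χ) = (-17*χ/13 - 2)/(χ + 5/6).
Simple pole: residue = g(a) at a = 3/10, which is -933/442.
List the singular points by increasing real part (a conjugate pair: the negative imaginary part first).


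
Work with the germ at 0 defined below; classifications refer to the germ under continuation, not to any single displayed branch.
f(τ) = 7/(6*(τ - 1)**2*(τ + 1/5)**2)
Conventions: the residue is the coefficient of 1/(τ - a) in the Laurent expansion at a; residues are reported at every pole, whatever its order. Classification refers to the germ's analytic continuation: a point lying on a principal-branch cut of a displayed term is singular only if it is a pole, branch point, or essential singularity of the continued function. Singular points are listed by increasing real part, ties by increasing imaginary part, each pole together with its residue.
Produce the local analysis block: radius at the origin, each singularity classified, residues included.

Radius of convergence at 0: 1/5.
At -1/5: a pole of order 2; residue 875/648.
At 1: a pole of order 2; residue -875/648.

Denominator factor (τ - 1)^2: pole of order 2 at 1, modulus 1.
Denominator factor (τ + 1/5)^2: pole of order 2 at -1/5, modulus 1/5.
The radius of convergence is the smallest modulus among the singular points: 1/5.
At the order-2 pole -1/5 set g(τ) = (τ - (-1/5))^2*f(τ) = 7/(6*(τ - 1)**2).
Order-2 pole: residue = g'(a); g'(-1/5) = 875/648, so the residue is 875/648.
At the order-2 pole 1 set g(τ) = (τ - (1))^2*f(τ) = 7/(6*(τ + 1/5)**2).
Order-2 pole: residue = g'(a); g'(1) = -875/648, so the residue is -875/648.
List the singular points by increasing real part (a conjugate pair: the negative imaginary part first).


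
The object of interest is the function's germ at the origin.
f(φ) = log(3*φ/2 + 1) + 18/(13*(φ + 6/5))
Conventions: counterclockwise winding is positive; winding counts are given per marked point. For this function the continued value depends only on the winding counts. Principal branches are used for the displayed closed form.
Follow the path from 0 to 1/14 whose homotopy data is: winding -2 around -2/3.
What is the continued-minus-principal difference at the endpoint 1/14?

The rational part is single-valued and drops out of the difference; each branch term changes only by its own monodromy.
(1)*log(1 - φ/(-2/3)): each positive loop around -2/3 adds 2*pi*i to the log, so winding -2 contributes (1)*(-2)*2*pi*i = -(4)*pi*i.
Summing the contributions at φ = 1/14 gives -(4)*pi*i.

Continued minus principal equals -(4)*pi*i.


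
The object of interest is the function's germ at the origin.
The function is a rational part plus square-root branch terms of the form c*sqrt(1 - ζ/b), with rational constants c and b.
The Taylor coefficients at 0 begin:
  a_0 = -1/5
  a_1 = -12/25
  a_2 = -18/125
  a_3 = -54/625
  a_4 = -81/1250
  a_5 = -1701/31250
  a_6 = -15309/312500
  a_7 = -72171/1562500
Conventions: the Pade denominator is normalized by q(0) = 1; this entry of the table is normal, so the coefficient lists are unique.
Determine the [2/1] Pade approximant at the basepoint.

Taylor coefficients needed (read off): a_0 = -1/5, a_1 = -12/25, a_2 = -18/125, a_3 = -54/625.
Write the denominator as Q(ζ) = 1 + q1*ζ. Requiring Q*f - P = O(ζ^4) with deg P <= 2 kills the coefficients of ζ^3..ζ^3 in Q*f:
  ζ^3: a_3 + q1*a_2 = 0, i.e. -54/625 + (-18/125)*q1 = 0.
Solving this linear system: q1 = -3/5.
The numerator is Q*f truncated at degree 2: P0 = a_0 = -1/5; P1 = a_1 + q1*a_0 = -9/25; P2 = a_2 + q1*a_1 = 18/125.

The Pade approximant has numerator coefficients [-1/5, -9/25, 18/125]; denominator coefficients [1, -3/5].


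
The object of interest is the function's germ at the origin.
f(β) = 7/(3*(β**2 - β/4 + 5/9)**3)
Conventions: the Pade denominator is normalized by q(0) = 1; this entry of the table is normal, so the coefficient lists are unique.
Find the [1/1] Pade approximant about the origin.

The Pade approximant has numerator coefficients [1701/125, 151389/2500]; denominator coefficients [1, 31/10].

Taylor coefficients needed (expand at 0): a_0 = 1701/125, a_1 = 45927/2500, a_2 = -1423737/25000.
Write the denominator as Q(β) = 1 + q1*β. Requiring Q*f - P = O(β^3) with deg P <= 1 kills the coefficients of β^2..β^2 in Q*f:
  β^2: a_2 + q1*a_1 = 0, i.e. -1423737/25000 + (45927/2500)*q1 = 0.
Solving this linear system: q1 = 31/10.
The numerator is Q*f truncated at degree 1: P0 = a_0 = 1701/125; P1 = a_1 + q1*a_0 = 151389/2500.


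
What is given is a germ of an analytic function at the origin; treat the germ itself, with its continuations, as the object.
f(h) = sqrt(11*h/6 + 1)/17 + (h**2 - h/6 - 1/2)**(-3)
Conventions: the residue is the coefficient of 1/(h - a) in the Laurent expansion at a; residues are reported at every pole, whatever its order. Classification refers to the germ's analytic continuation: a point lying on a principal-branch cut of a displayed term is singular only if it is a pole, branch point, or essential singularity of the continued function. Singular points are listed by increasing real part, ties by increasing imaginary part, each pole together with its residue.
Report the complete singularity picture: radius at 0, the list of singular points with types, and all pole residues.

Radius of convergence at 0: 6/11.
At 1/12 - (1/12)*sqrt(73): a pole of order 3; residue -(46656/389017)*sqrt(73).
At -6/11: an algebraic (square-root) branch point.
At 1/12 + (1/12)*sqrt(73): a pole of order 3; residue (46656/389017)*sqrt(73).

Denominator factor (h**2 - h/6 - 1/2)^3: discriminant 73/36, real irrational roots 1/12 + (1/12)*sqrt(73) and 1/12 - (1/12)*sqrt(73); poles of order 3, moduli 1/12 + (1/12)*sqrt(73) and -1/12 + (1/12)*sqrt(73).
Branch term (1/17)*sqrt(1 - h/(-6/11)): its argument vanishes at h = -6/11, a square-root branch point, modulus 6/11.
The radius of convergence is the smallest modulus among the singular points: 6/11.
The branch term is analytic at 1/12 - (1/12)*sqrt(73) and contributes nothing to the residue; only the rational part matters.
The factor h**2 - h/6 - 1/2 splits as (h - a)(h - a') with a = 1/12 - (1/12)*sqrt(73), a' = 1/12 + (1/12)*sqrt(73). At the order-3 pole a set g(h) = (h - a)^3*(rational part) = [1] / (h - a')^3.
Order-3 pole: residue = g''(a)/2; g''(1/12 - (1/12)*sqrt(73)) = -(93312/389017)*sqrt(73), so the residue is -(46656/389017)*sqrt(73).
The branch term is analytic at 1/12 + (1/12)*sqrt(73) and contributes nothing to the residue; only the rational part matters.
The factor h**2 - h/6 - 1/2 splits as (h - a)(h - a') with a = 1/12 + (1/12)*sqrt(73), a' = 1/12 - (1/12)*sqrt(73). At the order-3 pole a set g(h) = (h - a)^3*(rational part) = [1] / (h - a')^3.
Order-3 pole: residue = g''(a)/2; g''(1/12 + (1/12)*sqrt(73)) = (93312/389017)*sqrt(73), so the residue is (46656/389017)*sqrt(73).
List the singular points by increasing real part (a conjugate pair: the negative imaginary part first).


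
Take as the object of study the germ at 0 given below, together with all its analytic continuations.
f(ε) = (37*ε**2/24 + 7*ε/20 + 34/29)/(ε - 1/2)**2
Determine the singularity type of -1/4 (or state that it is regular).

The point is a regular point.

Denominator factors: ε - 1/2 = -3/4 at ε = -1/4 — none vanishes.
So the germ continues analytically to -1/4.


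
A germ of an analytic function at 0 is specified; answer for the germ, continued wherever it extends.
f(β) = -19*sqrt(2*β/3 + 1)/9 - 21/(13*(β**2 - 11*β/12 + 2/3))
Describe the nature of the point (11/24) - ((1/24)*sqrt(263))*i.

The denominator factor β**2 - 11*β/12 + 2/3 vanishes at (11/24) - ((1/24)*sqrt(263))*i and appears to the power 1; the numerator there equals -21/13, nonzero, and no other factor vanishes.
The branch terms are analytic at this point.
Hence a pole whose order is the multiplicity, 1.

The point is a pole of order 1.


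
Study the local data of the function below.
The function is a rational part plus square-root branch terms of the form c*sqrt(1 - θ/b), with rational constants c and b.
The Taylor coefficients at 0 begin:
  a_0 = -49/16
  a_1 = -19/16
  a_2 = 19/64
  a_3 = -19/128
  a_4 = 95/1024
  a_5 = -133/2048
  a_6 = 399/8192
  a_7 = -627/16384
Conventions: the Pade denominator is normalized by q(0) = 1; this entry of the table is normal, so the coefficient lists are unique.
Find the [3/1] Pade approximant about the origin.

Taylor coefficients needed (read off): a_0 = -49/16, a_1 = -19/16, a_2 = 19/64, a_3 = -19/128, a_4 = 95/1024.
Write the denominator as Q(θ) = 1 + q1*θ. Requiring Q*f - P = O(θ^5) with deg P <= 3 kills the coefficients of θ^4..θ^4 in Q*f:
  θ^4: a_4 + q1*a_3 = 0, i.e. 95/1024 + (-19/128)*q1 = 0.
Solving this linear system: q1 = 5/8.
The numerator is Q*f truncated at degree 3: P0 = a_0 = -49/16; P1 = a_1 + q1*a_0 = -397/128; P2 = a_2 + q1*a_1 = -57/128; P3 = a_3 + q1*a_2 = 19/512.

The Pade approximant has numerator coefficients [-49/16, -397/128, -57/128, 19/512]; denominator coefficients [1, 5/8].


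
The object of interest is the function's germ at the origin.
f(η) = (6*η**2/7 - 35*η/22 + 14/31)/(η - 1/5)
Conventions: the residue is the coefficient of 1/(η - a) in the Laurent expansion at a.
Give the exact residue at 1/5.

The residue is 20017/119350.

At the order-1 pole 1/5 set g(η) = (η - (1/5))*f(η) = 6*η**2/7 - 35*η/22 + 14/31.
Simple pole: residue = g(a) at a = 1/5, which is 20017/119350.


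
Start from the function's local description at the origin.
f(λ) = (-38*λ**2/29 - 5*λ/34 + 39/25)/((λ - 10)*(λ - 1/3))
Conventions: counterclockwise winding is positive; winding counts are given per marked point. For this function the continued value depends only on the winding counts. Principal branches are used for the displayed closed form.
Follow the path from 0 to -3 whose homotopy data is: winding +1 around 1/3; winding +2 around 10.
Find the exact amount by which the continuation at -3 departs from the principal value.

Continued minus principal equals 0.

The function is rational, hence single-valued: continuing it around any pole returns the same value, so the difference is 0.


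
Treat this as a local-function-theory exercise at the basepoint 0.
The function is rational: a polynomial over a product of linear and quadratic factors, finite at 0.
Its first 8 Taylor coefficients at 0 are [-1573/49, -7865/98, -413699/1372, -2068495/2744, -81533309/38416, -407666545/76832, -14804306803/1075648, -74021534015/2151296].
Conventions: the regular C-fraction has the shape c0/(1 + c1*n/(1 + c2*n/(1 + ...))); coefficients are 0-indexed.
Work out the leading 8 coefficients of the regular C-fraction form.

Taylor coefficients (read off): a_0 = -1573/49, a_1 = -7865/98, a_2 = -413699/1372, a_3 = -2068495/2744, a_4 = -81533309/38416, a_5 = -407666545/76832, a_6 = -14804306803/1075648, a_7 = -74021534015/2151296.
c0 = a_0 = -1573/49. Peel one level at a time: if S = 1 + c*n/S' with S'(0) = 1, then c is the n-coefficient of S and S' = c*n/(S - 1).
S_1 = c0/f = 1 + (-5/2)*n + (-22/7)*n^2 + ...; c1 = -5/2.
S_2 = c1*n/(S_1 - 1) = 1 + (-44/35)*n + (5786/1225)*n^2 + ...; c2 = -44/35.
S_3 = c2*n/(S_2 - 1) = 1 + (263/70)*n + (197/28)*n^2 + ...; c3 = 263/70.
S_4 = c3*n/(S_3 - 1) = 1 + (-985/526)*n + (-162525/138338)*n^2 + ...; c4 = -985/526.
S_5 = c4*n/(S_4 - 1) = 1 + (-165/263)*n + (-121/1379)*n^2 + ...; c5 = -165/263.
S_6 = c5*n/(S_5 - 1) = 1 + (-2893/20685)*n + (315947423/855738450)*n^2 + ...; c6 = -2893/20685.
S_7 = c6*n/(S_6 - 1) = 1 + (109211/41370)*n + ...; c7 = 109211/41370.

The regular C-fraction coefficients are [-1573/49, -5/2, -44/35, 263/70, -985/526, -165/263, -2893/20685, 109211/41370].


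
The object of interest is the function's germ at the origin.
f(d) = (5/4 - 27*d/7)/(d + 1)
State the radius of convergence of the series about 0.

The radius of convergence is 1.

Denominator factor (d + 1): pole of order 1 at -1, modulus 1.
The radius of convergence is the smallest modulus among the singular points: 1.


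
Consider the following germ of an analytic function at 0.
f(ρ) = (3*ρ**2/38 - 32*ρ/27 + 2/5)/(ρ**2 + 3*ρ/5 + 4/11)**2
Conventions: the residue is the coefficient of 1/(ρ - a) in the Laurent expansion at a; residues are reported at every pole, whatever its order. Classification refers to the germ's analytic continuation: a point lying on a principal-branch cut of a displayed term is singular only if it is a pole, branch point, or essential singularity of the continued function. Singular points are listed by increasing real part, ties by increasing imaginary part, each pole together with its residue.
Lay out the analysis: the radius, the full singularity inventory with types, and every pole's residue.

Denominator factor (ρ**2 + 3*ρ/5 + 4/11)^2: discriminant -301/275, complex-conjugate roots (-3/10) + ((1/110)*sqrt(3311))*i and (-3/10) - ((1/110)*sqrt(3311))*i; poles of order 2, moduli (2/11)*sqrt(11) and (2/11)*sqrt(11).
The radius of convergence is the smallest modulus among the singular points: (2/11)*sqrt(11).
The factor ρ**2 + 3*ρ/5 + 4/11 splits as (ρ - a)(ρ - a') with a = (-3/10) - ((1/110)*sqrt(3311))*i, a' = (-3/10) + ((1/110)*sqrt(3311))*i. At the order-2 pole a set g(ρ) = (ρ - a)^2*f(ρ) = [3*ρ**2/38 - 32*ρ/27 + 2/5] / (ρ - a')^2.
Order-2 pole: residue = g'(a); g'((-3/10) - ((1/110)*sqrt(3311))*i) = ((368800/15492771)*sqrt(3311))*i, so the residue is ((368800/15492771)*sqrt(3311))*i.
The factor ρ**2 + 3*ρ/5 + 4/11 splits as (ρ - a)(ρ - a') with a = (-3/10) + ((1/110)*sqrt(3311))*i, a' = (-3/10) - ((1/110)*sqrt(3311))*i. At the order-2 pole a set g(ρ) = (ρ - a)^2*f(ρ) = [3*ρ**2/38 - 32*ρ/27 + 2/5] / (ρ - a')^2.
Order-2 pole: residue = g'(a); g'((-3/10) + ((1/110)*sqrt(3311))*i) = -((368800/15492771)*sqrt(3311))*i, so the residue is -((368800/15492771)*sqrt(3311))*i.
List the singular points by increasing real part (a conjugate pair: the negative imaginary part first).

Radius of convergence at 0: (2/11)*sqrt(11).
At (-3/10) - ((1/110)*sqrt(3311))*i: a pole of order 2; residue ((368800/15492771)*sqrt(3311))*i.
At (-3/10) + ((1/110)*sqrt(3311))*i: a pole of order 2; residue -((368800/15492771)*sqrt(3311))*i.


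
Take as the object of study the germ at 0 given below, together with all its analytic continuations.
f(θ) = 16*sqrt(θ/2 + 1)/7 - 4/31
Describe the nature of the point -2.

The term (16/7)*sqrt(1 - θ/(-2)) has argument 1 - -2/(-2) = 0 at -2: a square-root (algebraic, two-sheeted) branch point; the remaining terms are analytic or single-valued there.

The point is an algebraic (square-root) branch point.


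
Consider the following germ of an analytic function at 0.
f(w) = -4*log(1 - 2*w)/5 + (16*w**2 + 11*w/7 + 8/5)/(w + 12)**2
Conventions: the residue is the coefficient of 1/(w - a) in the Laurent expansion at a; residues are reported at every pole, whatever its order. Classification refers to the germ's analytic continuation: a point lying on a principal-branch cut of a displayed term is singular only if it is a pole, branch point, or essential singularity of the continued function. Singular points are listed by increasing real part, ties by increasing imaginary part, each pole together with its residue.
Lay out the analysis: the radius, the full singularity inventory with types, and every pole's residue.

Radius of convergence at 0: 1/2.
At -12: a pole of order 2; residue -2677/7.
At 1/2: a logarithmic branch point.

Denominator factor (w + 12)^2: pole of order 2 at -12, modulus 12.
Branch term (-4/5)*log(1 - w/(1/2)): its argument vanishes at w = 1/2, a logarithmic branch point, modulus 1/2.
The radius of convergence is the smallest modulus among the singular points: 1/2.
The branch term is analytic at -12 and contributes nothing to the residue; only the rational part matters.
At the order-2 pole -12 set g(w) = (w - (-12))^2*(rational part) = 16*w**2 + 11*w/7 + 8/5.
Order-2 pole: residue = g'(a); g'(-12) = -2677/7, so the residue is -2677/7.
List the singular points by increasing real part (a conjugate pair: the negative imaginary part first).


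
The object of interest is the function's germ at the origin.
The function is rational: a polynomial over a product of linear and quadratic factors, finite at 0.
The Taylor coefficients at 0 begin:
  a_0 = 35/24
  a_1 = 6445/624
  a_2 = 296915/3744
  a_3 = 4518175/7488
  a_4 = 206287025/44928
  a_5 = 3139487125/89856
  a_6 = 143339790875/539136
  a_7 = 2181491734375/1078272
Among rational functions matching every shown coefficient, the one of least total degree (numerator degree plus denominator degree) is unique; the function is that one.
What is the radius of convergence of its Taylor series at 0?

No rational of total degree below 4 reproduces all 8 coefficients; solving the [2/2] Pade equations on them gives f(ε) = (-3*ε**2/4 + 19*ε/26 - 7/4)/(ε**2 + 9*ε - 6/5), whose expansion matches every shown term.
Denominator factor (ε**2 + 9*ε - 6/5): discriminant 429/5, real irrational roots -9/2 + (1/10)*sqrt(2145) and -9/2 - (1/10)*sqrt(2145); poles of order 1, moduli -9/2 + (1/10)*sqrt(2145) and 9/2 + (1/10)*sqrt(2145).
The radius of convergence is the smallest modulus among the singular points: -9/2 + (1/10)*sqrt(2145).

The radius of convergence is -9/2 + (1/10)*sqrt(2145).


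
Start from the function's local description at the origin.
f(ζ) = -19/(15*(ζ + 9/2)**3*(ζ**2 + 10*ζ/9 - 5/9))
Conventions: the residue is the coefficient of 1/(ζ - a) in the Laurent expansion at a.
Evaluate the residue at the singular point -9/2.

The residue is -14047536/740179445.

At the order-3 pole -9/2 set g(ζ) = (ζ - (-9/2))^3*f(ζ) = -19/(15*(ζ**2 + 10*ζ/9 - 5/9)).
Order-3 pole: residue = g''(a)/2; g''(-9/2) = -28095072/740179445, so the residue is -14047536/740179445.


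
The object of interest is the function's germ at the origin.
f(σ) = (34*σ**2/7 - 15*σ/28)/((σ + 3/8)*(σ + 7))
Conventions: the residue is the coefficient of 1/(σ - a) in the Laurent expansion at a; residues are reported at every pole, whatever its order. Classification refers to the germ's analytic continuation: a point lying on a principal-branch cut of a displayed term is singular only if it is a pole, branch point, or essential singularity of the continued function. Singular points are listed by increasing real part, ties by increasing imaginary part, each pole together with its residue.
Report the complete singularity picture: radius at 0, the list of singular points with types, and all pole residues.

Denominator factor (σ + 3/8): pole of order 1 at -3/8, modulus 3/8.
Denominator factor (σ + 7): pole of order 1 at -7, modulus 7.
The radius of convergence is the smallest modulus among the singular points: 3/8.
At the order-1 pole -7 set g(σ) = (σ - (-7))*f(σ) = (34*σ**2/7 - 15*σ/28)/(σ + 3/8).
Simple pole: residue = g(a) at a = -7, which is -1934/53.
At the order-1 pole -3/8 set g(σ) = (σ - (-3/8))*f(σ) = (34*σ**2/7 - 15*σ/28)/(σ + 7).
Simple pole: residue = g(a) at a = -3/8, which is 99/742.
List the singular points by increasing real part (a conjugate pair: the negative imaginary part first).

Radius of convergence at 0: 3/8.
At -7: a pole of order 1; residue -1934/53.
At -3/8: a pole of order 1; residue 99/742.


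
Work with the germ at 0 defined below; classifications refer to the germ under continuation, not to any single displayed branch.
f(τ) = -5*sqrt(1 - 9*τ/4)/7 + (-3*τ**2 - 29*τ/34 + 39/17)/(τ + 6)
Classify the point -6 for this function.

The point is a pole of order 1.

The denominator factor τ + 6 vanishes at -6 and appears to the power 1; the numerator there equals -1710/17, nonzero, and no other factor vanishes.
The branch terms are analytic at this point.
Hence a pole whose order is the multiplicity, 1.


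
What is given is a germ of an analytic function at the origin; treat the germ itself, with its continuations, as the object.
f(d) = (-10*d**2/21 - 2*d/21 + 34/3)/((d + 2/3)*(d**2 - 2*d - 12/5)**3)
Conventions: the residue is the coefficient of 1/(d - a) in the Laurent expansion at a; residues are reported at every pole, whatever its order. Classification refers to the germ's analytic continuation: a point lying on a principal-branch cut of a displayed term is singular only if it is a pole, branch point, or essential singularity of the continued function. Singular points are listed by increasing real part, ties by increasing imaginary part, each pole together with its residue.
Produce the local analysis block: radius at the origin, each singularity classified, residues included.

Denominator factor (d**2 - 2*d - 12/5)^3: discriminant 68/5, real irrational roots 1 + (1/5)*sqrt(85) and 1 - (1/5)*sqrt(85); poles of order 3, moduli 1 + (1/5)*sqrt(85) and -1 + (1/5)*sqrt(85).
Denominator factor (d + 2/3): pole of order 1 at -2/3, modulus 2/3.
The radius of convergence is the smallest modulus among the singular points: 2/3.
The factor d**2 - 2*d - 12/5 splits as (d - a)(d - a') with a = 1 - (1/5)*sqrt(85), a' = 1 + (1/5)*sqrt(85). At the order-3 pole a set g(d) = (d - a)^3*f(d) = [(-10*d**2/21 - 2*d/21 + 34/3)/(d + 2/3)] / (d - a')^3.
Order-3 pole: residue = g''(a)/2; g''(1 - (1/5)*sqrt(85)) = 509625/10976 + (271039675/53925088)*sqrt(85), so the residue is 509625/21952 + (271039675/107850176)*sqrt(85).
At the order-1 pole -2/3 set g(d) = (d - (-2/3))*f(d) = (-10*d**2/21 - 2*d/21 + 34/3)/(d**2 - 2*d - 12/5)**3.
Simple pole: residue = g(a) at a = -2/3, which is -509625/10976.
The factor d**2 - 2*d - 12/5 splits as (d - a)(d - a') with a = 1 + (1/5)*sqrt(85), a' = 1 - (1/5)*sqrt(85). At the order-3 pole a set g(d) = (d - a)^3*f(d) = [(-10*d**2/21 - 2*d/21 + 34/3)/(d + 2/3)] / (d - a')^3.
Order-3 pole: residue = g''(a)/2; g''(1 + (1/5)*sqrt(85)) = 509625/10976 - (271039675/53925088)*sqrt(85), so the residue is 509625/21952 - (271039675/107850176)*sqrt(85).
List the singular points by increasing real part (a conjugate pair: the negative imaginary part first).

Radius of convergence at 0: 2/3.
At 1 - (1/5)*sqrt(85): a pole of order 3; residue 509625/21952 + (271039675/107850176)*sqrt(85).
At -2/3: a pole of order 1; residue -509625/10976.
At 1 + (1/5)*sqrt(85): a pole of order 3; residue 509625/21952 - (271039675/107850176)*sqrt(85).
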